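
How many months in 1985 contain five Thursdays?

A month of length L has five Thursdays iff its first Thursday is on day ≤ L−28 (so day 1–3 in a 31-day month, 1–2 in a 30-day month, day 1 in a leap February).
Checking each month of 1985: Jan starts Tue (31d) ✓; Feb starts Fri (28d); Mar starts Fri (31d); Apr starts Mon (30d); May starts Wed (31d) ✓; Jun starts Sat (30d); Jul starts Mon (31d); Aug starts Thu (31d) ✓; Sep starts Sun (30d); Oct starts Tue (31d) ✓; Nov starts Fri (30d); Dec starts Sun (31d).
Five-Thursday months: January, May, August, October → 4.

4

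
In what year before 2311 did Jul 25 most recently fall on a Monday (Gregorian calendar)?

2310

From one year to the next, a fixed date's weekday advances by 1, or by 2 when a Feb 29 lies between the two dates.
2311: July 25 is Tuesday.
2310: Monday (−1)
Jul 25 falls on a Monday in 2310.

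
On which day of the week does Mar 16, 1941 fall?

January 1, 1941 is a Wednesday.
March 16 is day 75 of the year, i.e. 74 days after Jan 1.
74 mod 7 = 4, so advance 4 weekdays from Wednesday: Sunday.

Sunday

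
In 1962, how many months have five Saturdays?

A month of length L has five Saturdays iff its first Saturday is on day ≤ L−28 (so day 1–3 in a 31-day month, 1–2 in a 30-day month, day 1 in a leap February).
Checking each month of 1962: Jan starts Mon (31d); Feb starts Thu (28d); Mar starts Thu (31d) ✓; Apr starts Sun (30d); May starts Tue (31d); Jun starts Fri (30d) ✓; Jul starts Sun (31d); Aug starts Wed (31d); Sep starts Sat (30d) ✓; Oct starts Mon (31d); Nov starts Thu (30d); Dec starts Sat (31d) ✓.
Five-Saturday months: March, June, September, December → 4.

4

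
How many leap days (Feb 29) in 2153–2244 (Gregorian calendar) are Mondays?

Leap years in 2153–2244: 22 of them.
Feb 29 weekday advances by 5 (mod 7) from one leap year to the next four years later (or differs when a century non-leap intervenes).
Leap-day weekdays: 2156:Sun 2160:Fri 2164:Wed 2168:Mon✓ 2172:Sat 2176:Thu 2180:Tue 2184:Sun 2188:Fri 2192:Wed 2196:Mon✓ 2204:Wed 2208:Mon✓ 2212:Sat 2216:Thu 2220:Tue 2224:Sun 2228:Fri 2232:Wed 2236:Mon✓ 2240:Sat 2244:Thu
Monday: 2168, 2196, 2208, 2236 → 4.

4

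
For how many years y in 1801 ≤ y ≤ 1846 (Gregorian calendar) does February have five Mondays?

February has 28 days (29 in leap years); it has five Mondays when Monday falls among the first (month-length − 28) days — i.e. when February 1 is Monday in a leap year (never in a common year).
February 1 by year: 1801:Sun 1802:Mon 1803:Tue 1804:Wed 1805:Fri 1806:Sat 1807:Sun 1808:Mon✓ 1809:Wed 1810:Thu 1811:Fri 1812:Sat 1813:Mon 1814:Tue 1815:Wed …(16 more)… 1832:Wed 1833:Fri 1834:Sat 1835:Sun 1836:Mon✓ 1837:Wed 1838:Thu 1839:Fri 1840:Sat 1841:Mon 1842:Tue 1843:Wed 1844:Thu 1845:Sat 1846:Sun
Years with five Mondays: 1808, 1836 → 2.

2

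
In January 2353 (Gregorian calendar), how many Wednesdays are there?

4

January 2353 has 31 days and begins on Thursday.
The first Wednesday is January 7.
Wednesdays fall on 7, 14, 21, 28 — that's 4.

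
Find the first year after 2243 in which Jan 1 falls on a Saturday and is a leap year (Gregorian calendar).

2248

Jan 1 advances by 2 weekdays after a leap year and by 1 after a common year.
2243: Jan 1 is Sunday.
2244: Monday (leap)
2245: Wednesday
2246: Thursday
2247: Friday
2248: Saturday (leap)
2248 begins on a Saturday and is a leap year.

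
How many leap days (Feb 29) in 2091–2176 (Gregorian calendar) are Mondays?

3

Leap years in 2091–2176: 21 of them.
Feb 29 weekday advances by 5 (mod 7) from one leap year to the next four years later (or differs when a century non-leap intervenes).
Leap-day weekdays: 2092:Fri 2096:Wed 2104:Fri 2108:Wed 2112:Mon✓ 2116:Sat 2120:Thu 2124:Tue 2128:Sun 2132:Fri 2136:Wed 2140:Mon✓ 2144:Sat 2148:Thu 2152:Tue 2156:Sun 2160:Fri 2164:Wed 2168:Mon✓ 2172:Sat 2176:Thu
Monday: 2112, 2140, 2168 → 3.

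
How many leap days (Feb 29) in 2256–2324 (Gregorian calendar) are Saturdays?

3

Leap years in 2256–2324: 17 of them.
Feb 29 weekday advances by 5 (mod 7) from one leap year to the next four years later (or differs when a century non-leap intervenes).
Leap-day weekdays: 2256:Fri 2260:Wed 2264:Mon 2268:Sat✓ 2272:Thu 2276:Tue 2280:Sun 2284:Fri 2288:Wed 2292:Mon 2296:Sat✓ 2304:Mon 2308:Sat✓ 2312:Thu 2316:Tue 2320:Sun 2324:Fri
Saturday: 2268, 2296, 2308 → 3.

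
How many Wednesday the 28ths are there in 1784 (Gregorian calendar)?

3

Check the 28th of each month of 1784: Jan 28: Wed, Feb 28: Sat, Mar 28: Sun, Apr 28: Wed, May 28: Fri, Jun 28: Mon, Jul 28: Wed, Aug 28: Sat, Sep 28: Tue, Oct 28: Thu, Nov 28: Sun, Dec 28: Tue.
Wednesday occurs in January, April, July — 3 months.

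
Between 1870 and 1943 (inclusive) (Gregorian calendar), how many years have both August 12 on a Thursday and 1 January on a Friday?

8

Check each year's weekday for August 12 and 1 January:
  1870: Fri/Sat  1871: Sat/Sun  1872: Mon/Mon  1873: Tue/Wed  1874: Wed/Thu  1875: Thu/Fri ✓  1876: Sat/Sat  1877: Sun/Mon  1878: Mon/Tue  1879: Tue/Wed  1880: Thu/Thu  1881: Fri/Sat  1882: Sat/Sun  1883: Sun/Mon  …(46 more)…  1930: Tue/Wed  1931: Wed/Thu  1932: Fri/Fri  1933: Sat/Sun  1934: Sun/Mon  1935: Mon/Tue  1936: Wed/Wed  1937: Thu/Fri ✓  1938: Fri/Sat  1939: Sat/Sun  1940: Mon/Mon  1941: Tue/Wed  1942: Wed/Thu  1943: Thu/Fri ✓
Both conditions hold in: 1875, 1886, 1897, 1909, 1915, 1926, 1937, 1943 — 8.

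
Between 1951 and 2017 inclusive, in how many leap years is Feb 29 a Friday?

3

Leap years in 1951–2017: 17 of them.
Feb 29 weekday advances by 5 (mod 7) from one leap year to the next four years later (or differs when a century non-leap intervenes).
Leap-day weekdays: 1952:Fri✓ 1956:Wed 1960:Mon 1964:Sat 1968:Thu 1972:Tue 1976:Sun 1980:Fri✓ 1984:Wed 1988:Mon 1992:Sat 1996:Thu 2000:Tue 2004:Sun 2008:Fri✓ 2012:Wed 2016:Mon
Friday: 1952, 1980, 2008 → 3.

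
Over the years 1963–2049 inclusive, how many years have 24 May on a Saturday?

12

Track 24 May's weekday year by year (advancing +1, or +2 across a Feb 29):
  1963: Fri  1964: Sun (+2)  1965: Mon (+1)  1966: Tue (+1)  1967: Wed (+1)
  1968: Fri (+2)  1969: Sat (+1) ✓  1970: Sun (+1)  1971: Mon (+1)  1972: Wed (+2)
  1973: Thu (+1)  1974: Fri (+1)  1975: Sat (+1) ✓  1976: Mon (+2)  … (59 more years) …
  2036: Sat (+2) ✓  2037: Sun (+1)  2038: Mon (+1)  2039: Tue (+1)  2040: Thu (+2)
  2041: Fri (+1)  2042: Sat (+1) ✓  2043: Sun (+1)  2044: Tue (+2)  2045: Wed (+1)
  2046: Thu (+1)  2047: Fri (+1)  2048: Sun (+2)  2049: Mon (+1)
Saturday years: 1969, 1975, 1980, 1986, 1997, 2003, 2008, 2014, 2025, 2031, 2036, 2042 — 12 in total.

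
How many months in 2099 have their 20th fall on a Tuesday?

2

Check the 20th of each month of 2099: Jan 20: Tue, Feb 20: Fri, Mar 20: Fri, Apr 20: Mon, May 20: Wed, Jun 20: Sat, Jul 20: Mon, Aug 20: Thu, Sep 20: Sun, Oct 20: Tue, Nov 20: Fri, Dec 20: Sun.
Tuesday occurs in January, October — 2 months.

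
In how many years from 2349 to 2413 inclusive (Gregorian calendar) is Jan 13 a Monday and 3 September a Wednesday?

Check each year's weekday for Jan 13 and 3 September:
  2349: Thu/Sat  2350: Fri/Sun  2351: Sat/Mon  2352: Sun/Wed  2353: Tue/Thu  2354: Wed/Fri  2355: Thu/Sat  2356: Fri/Mon  2357: Sun/Tue  2358: Mon/Wed ✓  2359: Tue/Thu  2360: Wed/Sat  2361: Fri/Sun  2362: Sat/Mon  …(37 more)…  2400: Thu/Sun  2401: Sat/Mon  2402: Sun/Tue  2403: Mon/Wed ✓  2404: Tue/Fri  2405: Thu/Sat  2406: Fri/Sun  2407: Sat/Mon  2408: Sun/Wed  2409: Tue/Thu  2410: Wed/Fri  2411: Thu/Sat  2412: Fri/Mon  2413: Sun/Tue
Both conditions hold in: 2358, 2369, 2375, 2386, 2397, 2403 — 6.

6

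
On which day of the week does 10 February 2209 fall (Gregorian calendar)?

Friday

January 1, 2209 is a Sunday.
February 10 is day 41 of the year, i.e. 40 days after Jan 1.
40 mod 7 = 5, so advance 5 weekdays from Sunday: Friday.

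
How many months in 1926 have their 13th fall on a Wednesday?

Check the 13th of each month of 1926: Jan 13: Wed, Feb 13: Sat, Mar 13: Sat, Apr 13: Tue, May 13: Thu, Jun 13: Sun, Jul 13: Tue, Aug 13: Fri, Sep 13: Mon, Oct 13: Wed, Nov 13: Sat, Dec 13: Mon.
Wednesday occurs in January, October — 2 months.

2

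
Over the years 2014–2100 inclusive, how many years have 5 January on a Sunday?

Track 5 January's weekday year by year (advancing +1, or +2 across a Feb 29):
  2014: Sun ✓  2015: Mon (+1)  2016: Tue (+1)  2017: Thu (+2)  2018: Fri (+1)
  2019: Sat (+1)  2020: Sun (+1) ✓  2021: Tue (+2)  2022: Wed (+1)  2023: Thu (+1)
  2024: Fri (+1)  2025: Sun (+2) ✓  2026: Mon (+1)  2027: Tue (+1)  … (59 more years) …
  2087: Sun (+1) ✓  2088: Mon (+1)  2089: Wed (+2)  2090: Thu (+1)  2091: Fri (+1)
  2092: Sat (+1)  2093: Mon (+2)  2094: Tue (+1)  2095: Wed (+1)  2096: Thu (+1)
  2097: Sat (+2)  2098: Sun (+1) ✓  2099: Mon (+1)  2100: Tue (+1)
Sunday years: 2014, 2020, 2025, 2031, 2042, 2048, 2053, 2059, 2070, 2076, 2081, 2087, 2098 — 13 in total.

13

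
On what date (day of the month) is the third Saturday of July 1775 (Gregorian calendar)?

15

July 1, 1775 is a Saturday, so the first Saturday is the 1st.
The third Saturday is 1 + 14 = 15.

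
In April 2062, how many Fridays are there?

April 2062 has 30 days and begins on Saturday.
The first Friday is April 7.
Fridays fall on 7, 14, 21, 28 — that's 4.

4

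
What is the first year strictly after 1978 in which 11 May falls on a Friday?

From one year to the next, a fixed date's weekday advances by 1, or by 2 when a Feb 29 lies between the two dates.
1978: May 11 is Thursday.
1979: Friday (+1)
11 May falls on a Friday in 1979.

1979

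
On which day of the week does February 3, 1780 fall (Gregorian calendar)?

January 1, 1780 is a Saturday.
February 3 is day 34 of the year, i.e. 33 days after Jan 1.
33 mod 7 = 5, so advance 5 weekdays from Saturday: Thursday.

Thursday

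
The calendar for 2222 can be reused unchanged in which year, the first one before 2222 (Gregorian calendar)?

Two years share a calendar iff Jan 1 falls on the same weekday and both are leap or both are common. 2222: Jan 1 is Tuesday, common year.
2221: Jan 1 Monday, common
2220: Jan 1 Saturday, leap
2219: Jan 1 Friday, common
2218: Jan 1 Thursday, common
2217: Jan 1 Wednesday, common
2216: Jan 1 Monday, leap
2215: Jan 1 Sunday, common
2214: Jan 1 Saturday, common
2213: Jan 1 Friday, common
2212: Jan 1 Wednesday, leap
2211: Jan 1 Tuesday, common
2211 matches on both conditions.

2211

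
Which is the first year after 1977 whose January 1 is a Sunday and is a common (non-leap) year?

1978

Jan 1 advances by 2 weekdays after a leap year and by 1 after a common year.
1977: Jan 1 is Saturday.
1978: Sunday
1978 begins on a Sunday and is a common year.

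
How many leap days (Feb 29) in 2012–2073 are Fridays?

Leap years in 2012–2073: 16 of them.
Feb 29 weekday advances by 5 (mod 7) from one leap year to the next four years later (or differs when a century non-leap intervenes).
Leap-day weekdays: 2012:Wed 2016:Mon 2020:Sat 2024:Thu 2028:Tue 2032:Sun 2036:Fri✓ 2040:Wed 2044:Mon 2048:Sat 2052:Thu 2056:Tue 2060:Sun 2064:Fri✓ 2068:Wed 2072:Mon
Friday: 2036, 2064 → 2.

2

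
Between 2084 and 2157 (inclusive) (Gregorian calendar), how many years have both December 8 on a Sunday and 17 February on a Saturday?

Check each year's weekday for December 8 and 17 February:
  2084: Fri/Thu  2085: Sat/Sat  2086: Sun/Sun  2087: Mon/Mon  2088: Wed/Tue  2089: Thu/Thu  2090: Fri/Fri  2091: Sat/Sat  2092: Mon/Sun  2093: Tue/Tue  2094: Wed/Wed  2095: Thu/Thu  2096: Sat/Fri  2097: Sun/Sun  …(46 more)…  2144: Tue/Mon  2145: Wed/Wed  2146: Thu/Thu  2147: Fri/Fri  2148: Sun/Sat ✓  2149: Mon/Mon  2150: Tue/Tue  2151: Wed/Wed  2152: Fri/Thu  2153: Sat/Sat  2154: Sun/Sun  2155: Mon/Mon  2156: Wed/Tue  2157: Thu/Thu
Both conditions hold in: 2120, 2148 — 2.

2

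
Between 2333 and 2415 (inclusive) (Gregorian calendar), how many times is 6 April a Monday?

12

Track 6 April's weekday year by year (advancing +1, or +2 across a Feb 29):
  2333: Thu  2334: Fri (+1)  2335: Sat (+1)  2336: Mon (+2) ✓  2337: Tue (+1)
  2338: Wed (+1)  2339: Thu (+1)  2340: Sat (+2)  2341: Sun (+1)  2342: Mon (+1) ✓
  2343: Tue (+1)  2344: Thu (+2)  2345: Fri (+1)  2346: Sat (+1)  … (55 more years) …
  2402: Sat (+1)  2403: Sun (+1)  2404: Tue (+2)  2405: Wed (+1)  2406: Thu (+1)
  2407: Fri (+1)  2408: Sun (+2)  2409: Mon (+1) ✓  2410: Tue (+1)  2411: Wed (+1)
  2412: Fri (+2)  2413: Sat (+1)  2414: Sun (+1)  2415: Mon (+1) ✓
Monday years: 2336, 2342, 2353, 2359, 2364, 2370, 2381, 2387, 2392, 2398, 2409, 2415 — 12 in total.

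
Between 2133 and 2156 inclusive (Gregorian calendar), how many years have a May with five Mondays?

10

May has 31 days; it has five Mondays when Monday falls among the first (month-length − 28) days — i.e. when May 1 is one of Monday/Sunday/Saturday.
May 1 by year: 2133:Fri 2134:Sat✓ 2135:Sun✓ 2136:Tue 2137:Wed 2138:Thu 2139:Fri 2140:Sun✓ 2141:Mon✓ 2142:Tue 2143:Wed 2144:Fri 2145:Sat✓ 2146:Sun✓ 2147:Mon✓ 2148:Wed 2149:Thu 2150:Fri 2151:Sat✓ 2152:Mon✓ 2153:Tue 2154:Wed 2155:Thu 2156:Sat✓
Years with five Mondays: 2134, 2135, 2140, 2141, 2145, 2146, 2147, 2151, 2152, 2156 → 10.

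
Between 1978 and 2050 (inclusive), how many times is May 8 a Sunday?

11

Track May 8's weekday year by year (advancing +1, or +2 across a Feb 29):
  1978: Mon  1979: Tue (+1)  1980: Thu (+2)  1981: Fri (+1)  1982: Sat (+1)
  1983: Sun (+1) ✓  1984: Tue (+2)  1985: Wed (+1)  1986: Thu (+1)  1987: Fri (+1)
  1988: Sun (+2) ✓  1989: Mon (+1)  1990: Tue (+1)  1991: Wed (+1)  … (45 more years) …
  2037: Fri (+1)  2038: Sat (+1)  2039: Sun (+1) ✓  2040: Tue (+2)  2041: Wed (+1)
  2042: Thu (+1)  2043: Fri (+1)  2044: Sun (+2) ✓  2045: Mon (+1)  2046: Tue (+1)
  2047: Wed (+1)  2048: Fri (+2)  2049: Sat (+1)  2050: Sun (+1) ✓
Sunday years: 1983, 1988, 1994, 2005, 2011, 2016, 2022, 2033, 2039, 2044, 2050 — 11 in total.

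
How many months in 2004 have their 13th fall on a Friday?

2

Check the 13th of each month of 2004: Jan 13: Tue, Feb 13: Fri, Mar 13: Sat, Apr 13: Tue, May 13: Thu, Jun 13: Sun, Jul 13: Tue, Aug 13: Fri, Sep 13: Mon, Oct 13: Wed, Nov 13: Sat, Dec 13: Mon.
Friday occurs in February, August — 2 months.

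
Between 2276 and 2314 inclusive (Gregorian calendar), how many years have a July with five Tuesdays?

17

July has 31 days; it has five Tuesdays when Tuesday falls among the first (month-length − 28) days — i.e. when July 1 is one of Tuesday/Monday/Sunday.
July 1 by year: 2276:Sat 2277:Sun✓ 2278:Mon✓ 2279:Tue✓ 2280:Thu 2281:Fri 2282:Sat 2283:Sun✓ 2284:Tue✓ 2285:Wed 2286:Thu 2287:Fri 2288:Sun✓ 2289:Mon✓ 2290:Tue✓ …(9 more)… 2300:Sun✓ 2301:Mon✓ 2302:Tue✓ 2303:Wed 2304:Fri 2305:Sat 2306:Sun✓ 2307:Mon✓ 2308:Wed 2309:Thu 2310:Fri 2311:Sat 2312:Mon✓ 2313:Tue✓ 2314:Wed
Years with five Tuesdays: 2277, 2278, 2279, 2283, 2284, 2288, 2289, 2290, 2294, 2295, 2300, 2301, 2302, 2306, 2307, 2312, 2313 → 17.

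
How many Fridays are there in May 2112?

4

May 2112 has 31 days and begins on Sunday.
The first Friday is May 6.
Fridays fall on 6, 13, 20, 27 — that's 4.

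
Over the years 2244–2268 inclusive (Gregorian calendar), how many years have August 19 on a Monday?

Track August 19's weekday year by year (advancing +1, or +2 across a Feb 29):
  2244: Mon ✓  2245: Tue (+1)  2246: Wed (+1)  2247: Thu (+1)  2248: Sat (+2)
  2249: Sun (+1)  2250: Mon (+1) ✓  2251: Tue (+1)  2252: Thu (+2)  2253: Fri (+1)
  2254: Sat (+1)  2255: Sun (+1)  2256: Tue (+2)  2257: Wed (+1)  2258: Thu (+1)
  2259: Fri (+1)  2260: Sun (+2)  2261: Mon (+1) ✓  2262: Tue (+1)  2263: Wed (+1)
  2264: Fri (+2)  2265: Sat (+1)  2266: Sun (+1)  2267: Mon (+1) ✓  2268: Wed (+2)
Monday years: 2244, 2250, 2261, 2267 — 4 in total.

4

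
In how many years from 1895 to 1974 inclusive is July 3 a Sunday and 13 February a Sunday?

Check each year's weekday for July 3 and 13 February:
  1895: Wed/Wed  1896: Fri/Thu  1897: Sat/Sat  1898: Sun/Sun ✓  1899: Mon/Mon  1900: Tue/Tue  1901: Wed/Wed  1902: Thu/Thu  1903: Fri/Fri  1904: Sun/Sat  1905: Mon/Mon  1906: Tue/Tue  1907: Wed/Wed  1908: Fri/Thu  …(52 more)…  1961: Mon/Mon  1962: Tue/Tue  1963: Wed/Wed  1964: Fri/Thu  1965: Sat/Sat  1966: Sun/Sun ✓  1967: Mon/Mon  1968: Wed/Tue  1969: Thu/Thu  1970: Fri/Fri  1971: Sat/Sat  1972: Mon/Sun  1973: Tue/Tue  1974: Wed/Wed
Both conditions hold in: 1898, 1910, 1921, 1927, 1938, 1949, 1955, 1966 — 8.

8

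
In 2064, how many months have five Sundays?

A month of length L has five Sundays iff its first Sunday is on day ≤ L−28 (so day 1–3 in a 31-day month, 1–2 in a 30-day month, day 1 in a leap February).
Checking each month of 2064: Jan starts Tue (31d); Feb starts Fri (29d); Mar starts Sat (31d) ✓; Apr starts Tue (30d); May starts Thu (31d); Jun starts Sun (30d) ✓; Jul starts Tue (31d); Aug starts Fri (31d) ✓; Sep starts Mon (30d); Oct starts Wed (31d); Nov starts Sat (30d) ✓; Dec starts Mon (31d).
Five-Sunday months: March, June, August, November → 4.

4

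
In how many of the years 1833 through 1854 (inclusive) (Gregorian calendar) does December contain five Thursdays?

9

December has 31 days; it has five Thursdays when Thursday falls among the first (month-length − 28) days — i.e. when December 1 is one of Thursday/Wednesday/Tuesday.
December 1 by year: 1833:Sun 1834:Mon 1835:Tue✓ 1836:Thu✓ 1837:Fri 1838:Sat 1839:Sun 1840:Tue✓ 1841:Wed✓ 1842:Thu✓ 1843:Fri 1844:Sun 1845:Mon 1846:Tue✓ 1847:Wed✓ 1848:Fri 1849:Sat 1850:Sun 1851:Mon 1852:Wed✓ 1853:Thu✓ 1854:Fri
Years with five Thursdays: 1835, 1836, 1840, 1841, 1842, 1846, 1847, 1852, 1853 → 9.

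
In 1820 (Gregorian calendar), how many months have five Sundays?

A month of length L has five Sundays iff its first Sunday is on day ≤ L−28 (so day 1–3 in a 31-day month, 1–2 in a 30-day month, day 1 in a leap February).
Checking each month of 1820: Jan starts Sat (31d) ✓; Feb starts Tue (29d); Mar starts Wed (31d); Apr starts Sat (30d) ✓; May starts Mon (31d); Jun starts Thu (30d); Jul starts Sat (31d) ✓; Aug starts Tue (31d); Sep starts Fri (30d); Oct starts Sun (31d) ✓; Nov starts Wed (30d); Dec starts Fri (31d) ✓.
Five-Sunday months: January, April, July, October, December → 5.

5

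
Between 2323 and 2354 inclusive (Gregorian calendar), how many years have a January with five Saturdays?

14

January has 31 days; it has five Saturdays when Saturday falls among the first (month-length − 28) days — i.e. when January 1 is one of Saturday/Friday/Thursday.
January 1 by year: 2323:Mon 2324:Tue 2325:Thu✓ 2326:Fri✓ 2327:Sat✓ 2328:Sun 2329:Tue 2330:Wed 2331:Thu✓ 2332:Fri✓ 2333:Sun 2334:Mon 2335:Tue 2336:Wed 2337:Fri✓ 2338:Sat✓ 2339:Sun 2340:Mon 2341:Wed 2342:Thu✓ 2343:Fri✓ 2344:Sat✓ 2345:Mon 2346:Tue 2347:Wed 2348:Thu✓ 2349:Sat✓ 2350:Sun 2351:Mon 2352:Tue 2353:Thu✓ 2354:Fri✓
Years with five Saturdays: 2325, 2326, 2327, 2331, 2332, 2337, 2338, 2342, 2343, 2344, 2348, 2349, 2353, 2354 → 14.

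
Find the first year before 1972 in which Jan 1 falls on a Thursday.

Jan 1 advances by 2 weekdays after a leap year and by 1 after a common year.
1972: Jan 1 is Saturday (leap).
1971: Friday
1970: Thursday
1970 begins on a Thursday

1970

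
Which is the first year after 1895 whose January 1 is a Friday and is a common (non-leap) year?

1897

Jan 1 advances by 2 weekdays after a leap year and by 1 after a common year.
1895: Jan 1 is Tuesday.
1896: Wednesday (leap)
1897: Friday
1897 begins on a Friday and is a common year.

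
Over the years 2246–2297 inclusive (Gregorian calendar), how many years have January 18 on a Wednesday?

7

Track January 18's weekday year by year (advancing +1, or +2 across a Feb 29):
  2246: Sun  2247: Mon (+1)  2248: Tue (+1)  2249: Thu (+2)  2250: Fri (+1)
  2251: Sat (+1)  2252: Sun (+1)  2253: Tue (+2)  2254: Wed (+1) ✓  2255: Thu (+1)
  2256: Fri (+1)  2257: Sun (+2)  2258: Mon (+1)  2259: Tue (+1)  … (24 more years) …
  2284: Fri (+1)  2285: Sun (+2)  2286: Mon (+1)  2287: Tue (+1)  2288: Wed (+1) ✓
  2289: Fri (+2)  2290: Sat (+1)  2291: Sun (+1)  2292: Mon (+1)  2293: Wed (+2) ✓
  2294: Thu (+1)  2295: Fri (+1)  2296: Sat (+1)  2297: Mon (+2)
Wednesday years: 2254, 2260, 2265, 2271, 2282, 2288, 2293 — 7 in total.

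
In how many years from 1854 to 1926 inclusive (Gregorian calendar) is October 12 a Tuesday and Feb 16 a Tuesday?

Check each year's weekday for October 12 and Feb 16:
  1854: Thu/Thu  1855: Fri/Fri  1856: Sun/Sat  1857: Mon/Mon  1858: Tue/Tue ✓  1859: Wed/Wed  1860: Fri/Thu  1861: Sat/Sat  1862: Sun/Sun  1863: Mon/Mon  1864: Wed/Tue  1865: Thu/Thu  1866: Fri/Fri  1867: Sat/Sat  …(45 more)…  1913: Sun/Sun  1914: Mon/Mon  1915: Tue/Tue ✓  1916: Thu/Wed  1917: Fri/Fri  1918: Sat/Sat  1919: Sun/Sun  1920: Tue/Mon  1921: Wed/Wed  1922: Thu/Thu  1923: Fri/Fri  1924: Sun/Sat  1925: Mon/Mon  1926: Tue/Tue ✓
Both conditions hold in: 1858, 1869, 1875, 1886, 1897, 1909, 1915, 1926 — 8.

8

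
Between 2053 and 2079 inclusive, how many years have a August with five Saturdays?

August has 31 days; it has five Saturdays when Saturday falls among the first (month-length − 28) days — i.e. when August 1 is one of Saturday/Friday/Thursday.
August 1 by year: 2053:Fri✓ 2054:Sat✓ 2055:Sun 2056:Tue 2057:Wed 2058:Thu✓ 2059:Fri✓ 2060:Sun 2061:Mon 2062:Tue 2063:Wed 2064:Fri✓ 2065:Sat✓ 2066:Sun 2067:Mon 2068:Wed 2069:Thu✓ 2070:Fri✓ 2071:Sat✓ 2072:Mon 2073:Tue 2074:Wed 2075:Thu✓ 2076:Sat✓ 2077:Sun 2078:Mon 2079:Tue
Years with five Saturdays: 2053, 2054, 2058, 2059, 2064, 2065, 2069, 2070, 2071, 2075, 2076 → 11.

11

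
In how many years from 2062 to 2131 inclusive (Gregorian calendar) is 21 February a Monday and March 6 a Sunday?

8

Check each year's weekday for 21 February and March 6:
  2062: Tue/Mon  2063: Wed/Tue  2064: Thu/Thu  2065: Sat/Fri  2066: Sun/Sat  2067: Mon/Sun ✓  2068: Tue/Tue  2069: Thu/Wed  2070: Fri/Thu  2071: Sat/Fri  2072: Sun/Sun  2073: Tue/Mon  2074: Wed/Tue  2075: Thu/Wed  …(42 more)…  2118: Mon/Sun ✓  2119: Tue/Mon  2120: Wed/Wed  2121: Fri/Thu  2122: Sat/Fri  2123: Sun/Sat  2124: Mon/Mon  2125: Wed/Tue  2126: Thu/Wed  2127: Fri/Thu  2128: Sat/Sat  2129: Mon/Sun ✓  2130: Tue/Mon  2131: Wed/Tue
Both conditions hold in: 2067, 2078, 2089, 2095, 2101, 2107, 2118, 2129 — 8.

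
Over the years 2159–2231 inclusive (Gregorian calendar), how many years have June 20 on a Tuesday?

Track June 20's weekday year by year (advancing +1, or +2 across a Feb 29):
  2159: Wed  2160: Fri (+2)  2161: Sat (+1)  2162: Sun (+1)  2163: Mon (+1)
  2164: Wed (+2)  2165: Thu (+1)  2166: Fri (+1)  2167: Sat (+1)  2168: Mon (+2)
  2169: Tue (+1) ✓  2170: Wed (+1)  2171: Thu (+1)  2172: Sat (+2)  … (45 more years) …
  2218: Sat (+1)  2219: Sun (+1)  2220: Tue (+2) ✓  2221: Wed (+1)  2222: Thu (+1)
  2223: Fri (+1)  2224: Sun (+2)  2225: Mon (+1)  2226: Tue (+1) ✓  2227: Wed (+1)
  2228: Fri (+2)  2229: Sat (+1)  2230: Sun (+1)  2231: Mon (+1)
Tuesday years: 2169, 2175, 2180, 2186, 2197, 2209, 2215, 2220, 2226 — 9 in total.

9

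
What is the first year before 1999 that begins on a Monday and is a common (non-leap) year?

1990

Jan 1 advances by 2 weekdays after a leap year and by 1 after a common year.
1999: Jan 1 is Friday.
1998: Thursday
1997: Wednesday
1996: Monday (leap)
1995: Sunday
1994: Saturday
1993: Friday
1992: Wednesday (leap)
1991: Tuesday
1990: Monday
1990 begins on a Monday and is a common year.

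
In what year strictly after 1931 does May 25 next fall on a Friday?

1934

From one year to the next, a fixed date's weekday advances by 1, or by 2 when a Feb 29 lies between the two dates.
1931: May 25 is Monday.
1932: Wednesday (+2)
1933: Thursday (+1)
1934: Friday (+1)
May 25 falls on a Friday in 1934.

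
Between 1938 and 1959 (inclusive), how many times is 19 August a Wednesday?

Track 19 August's weekday year by year (advancing +1, or +2 across a Feb 29):
  1938: Fri  1939: Sat (+1)  1940: Mon (+2)  1941: Tue (+1)  1942: Wed (+1) ✓
  1943: Thu (+1)  1944: Sat (+2)  1945: Sun (+1)  1946: Mon (+1)  1947: Tue (+1)
  1948: Thu (+2)  1949: Fri (+1)  1950: Sat (+1)  1951: Sun (+1)  1952: Tue (+2)
  1953: Wed (+1) ✓  1954: Thu (+1)  1955: Fri (+1)  1956: Sun (+2)  1957: Mon (+1)
  1958: Tue (+1)  1959: Wed (+1) ✓
Wednesday years: 1942, 1953, 1959 — 3 in total.

3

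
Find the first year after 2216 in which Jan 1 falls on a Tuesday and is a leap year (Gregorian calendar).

2228

Jan 1 advances by 2 weekdays after a leap year and by 1 after a common year.
2216: Jan 1 is Monday (leap).
2217: Wednesday
2218: Thursday
2219: Friday
2220: Saturday (leap)
2221: Monday
2222: Tuesday
2223: Wednesday
2224: Thursday (leap)
2225: Saturday
2226: Sunday
2227: Monday
2228: Tuesday (leap)
2228 begins on a Tuesday and is a leap year.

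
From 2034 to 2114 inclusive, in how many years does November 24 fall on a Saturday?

Track November 24's weekday year by year (advancing +1, or +2 across a Feb 29):
  2034: Fri  2035: Sat (+1) ✓  2036: Mon (+2)  2037: Tue (+1)  2038: Wed (+1)
  2039: Thu (+1)  2040: Sat (+2) ✓  2041: Sun (+1)  2042: Mon (+1)  2043: Tue (+1)
  2044: Thu (+2)  2045: Fri (+1)  2046: Sat (+1) ✓  2047: Sun (+1)  … (53 more years) …
  2101: Thu (+1)  2102: Fri (+1)  2103: Sat (+1) ✓  2104: Mon (+2)  2105: Tue (+1)
  2106: Wed (+1)  2107: Thu (+1)  2108: Sat (+2) ✓  2109: Sun (+1)  2110: Mon (+1)
  2111: Tue (+1)  2112: Thu (+2)  2113: Fri (+1)  2114: Sat (+1) ✓
Saturday years: 2035, 2040, 2046, 2057, 2063, 2068, 2074, 2085, 2091, 2096, 2103, 2108, 2114 — 13 in total.

13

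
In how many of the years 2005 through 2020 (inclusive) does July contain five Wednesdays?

July has 31 days; it has five Wednesdays when Wednesday falls among the first (month-length − 28) days — i.e. when July 1 is one of Wednesday/Tuesday/Monday.
July 1 by year: 2005:Fri 2006:Sat 2007:Sun 2008:Tue✓ 2009:Wed✓ 2010:Thu 2011:Fri 2012:Sun 2013:Mon✓ 2014:Tue✓ 2015:Wed✓ 2016:Fri 2017:Sat 2018:Sun 2019:Mon✓ 2020:Wed✓
Years with five Wednesdays: 2008, 2009, 2013, 2014, 2015, 2019, 2020 → 7.

7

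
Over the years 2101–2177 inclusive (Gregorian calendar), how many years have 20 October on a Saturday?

11

Track 20 October's weekday year by year (advancing +1, or +2 across a Feb 29):
  2101: Thu  2102: Fri (+1)  2103: Sat (+1) ✓  2104: Mon (+2)  2105: Tue (+1)
  2106: Wed (+1)  2107: Thu (+1)  2108: Sat (+2) ✓  2109: Sun (+1)  2110: Mon (+1)
  2111: Tue (+1)  2112: Thu (+2)  2113: Fri (+1)  2114: Sat (+1) ✓  … (49 more years) …
  2164: Sat (+2) ✓  2165: Sun (+1)  2166: Mon (+1)  2167: Tue (+1)  2168: Thu (+2)
  2169: Fri (+1)  2170: Sat (+1) ✓  2171: Sun (+1)  2172: Tue (+2)  2173: Wed (+1)
  2174: Thu (+1)  2175: Fri (+1)  2176: Sun (+2)  2177: Mon (+1)
Saturday years: 2103, 2108, 2114, 2125, 2131, 2136, 2142, 2153, 2159, 2164, 2170 — 11 in total.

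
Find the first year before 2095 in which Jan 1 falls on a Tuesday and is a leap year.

2092

Jan 1 advances by 2 weekdays after a leap year and by 1 after a common year.
2095: Jan 1 is Saturday.
2094: Friday
2093: Thursday
2092: Tuesday (leap)
2092 begins on a Tuesday and is a leap year.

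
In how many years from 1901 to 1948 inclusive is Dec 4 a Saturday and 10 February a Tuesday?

2

Check each year's weekday for Dec 4 and 10 February:
  1901: Wed/Sun  1902: Thu/Mon  1903: Fri/Tue  1904: Sun/Wed  1905: Mon/Fri  1906: Tue/Sat  1907: Wed/Sun  1908: Fri/Mon  1909: Sat/Wed  1910: Sun/Thu  1911: Mon/Fri  1912: Wed/Sat  1913: Thu/Mon  1914: Fri/Tue  …(20 more)…  1935: Wed/Sun  1936: Fri/Mon  1937: Sat/Wed  1938: Sun/Thu  1939: Mon/Fri  1940: Wed/Sat  1941: Thu/Mon  1942: Fri/Tue  1943: Sat/Wed  1944: Mon/Thu  1945: Tue/Sat  1946: Wed/Sun  1947: Thu/Mon  1948: Sat/Tue ✓
Both conditions hold in: 1920, 1948 — 2.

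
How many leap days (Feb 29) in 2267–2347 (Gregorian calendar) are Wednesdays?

2

Leap years in 2267–2347: 19 of them.
Feb 29 weekday advances by 5 (mod 7) from one leap year to the next four years later (or differs when a century non-leap intervenes).
Leap-day weekdays: 2268:Sat 2272:Thu 2276:Tue 2280:Sun 2284:Fri 2288:Wed✓ 2292:Mon 2296:Sat 2304:Mon 2308:Sat 2312:Thu 2316:Tue 2320:Sun 2324:Fri 2328:Wed✓ 2332:Mon 2336:Sat 2340:Thu 2344:Tue
Wednesday: 2288, 2328 → 2.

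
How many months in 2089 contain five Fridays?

4

A month of length L has five Fridays iff its first Friday is on day ≤ L−28 (so day 1–3 in a 31-day month, 1–2 in a 30-day month, day 1 in a leap February).
Checking each month of 2089: Jan starts Sat (31d); Feb starts Tue (28d); Mar starts Tue (31d); Apr starts Fri (30d) ✓; May starts Sun (31d); Jun starts Wed (30d); Jul starts Fri (31d) ✓; Aug starts Mon (31d); Sep starts Thu (30d) ✓; Oct starts Sat (31d); Nov starts Tue (30d); Dec starts Thu (31d) ✓.
Five-Friday months: April, July, September, December → 4.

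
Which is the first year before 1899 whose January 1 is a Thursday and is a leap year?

1880

Jan 1 advances by 2 weekdays after a leap year and by 1 after a common year.
1899: Jan 1 is Sunday.
1898: Saturday
1897: Friday
1896: Wednesday (leap)
1895: Tuesday
1894: Monday
1893: Sunday
1892: Friday (leap)
1891: Thursday
1890: Wednesday
1889: Tuesday
1888: Sunday (leap)
1887: Saturday
1886: Friday
1885: Thursday
1884: Tuesday (leap)
1883: Monday
1882: Sunday
1881: Saturday
1880: Thursday (leap)
1880 begins on a Thursday and is a leap year.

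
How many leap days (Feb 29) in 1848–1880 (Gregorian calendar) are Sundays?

Leap years in 1848–1880: 9 of them.
Feb 29 weekday advances by 5 (mod 7) from one leap year to the next four years later (or differs when a century non-leap intervenes).
Leap-day weekdays: 1848:Tue 1852:Sun✓ 1856:Fri 1860:Wed 1864:Mon 1868:Sat 1872:Thu 1876:Tue 1880:Sun✓
Sunday: 1852, 1880 → 2.

2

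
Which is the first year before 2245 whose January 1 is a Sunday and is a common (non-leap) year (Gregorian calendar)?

Jan 1 advances by 2 weekdays after a leap year and by 1 after a common year.
2245: Jan 1 is Wednesday.
2244: Monday (leap)
2243: Sunday
2243 begins on a Sunday and is a common year.

2243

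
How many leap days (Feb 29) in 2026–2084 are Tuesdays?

3

Leap years in 2026–2084: 15 of them.
Feb 29 weekday advances by 5 (mod 7) from one leap year to the next four years later (or differs when a century non-leap intervenes).
Leap-day weekdays: 2028:Tue✓ 2032:Sun 2036:Fri 2040:Wed 2044:Mon 2048:Sat 2052:Thu 2056:Tue✓ 2060:Sun 2064:Fri 2068:Wed 2072:Mon 2076:Sat 2080:Thu 2084:Tue✓
Tuesday: 2028, 2056, 2084 → 3.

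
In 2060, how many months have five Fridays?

5

A month of length L has five Fridays iff its first Friday is on day ≤ L−28 (so day 1–3 in a 31-day month, 1–2 in a 30-day month, day 1 in a leap February).
Checking each month of 2060: Jan starts Thu (31d) ✓; Feb starts Sun (29d); Mar starts Mon (31d); Apr starts Thu (30d) ✓; May starts Sat (31d); Jun starts Tue (30d); Jul starts Thu (31d) ✓; Aug starts Sun (31d); Sep starts Wed (30d); Oct starts Fri (31d) ✓; Nov starts Mon (30d); Dec starts Wed (31d) ✓.
Five-Friday months: January, April, July, October, December → 5.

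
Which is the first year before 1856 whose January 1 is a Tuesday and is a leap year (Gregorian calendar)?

Jan 1 advances by 2 weekdays after a leap year and by 1 after a common year.
1856: Jan 1 is Tuesday (leap).
1855: Monday
1854: Sunday
1853: Saturday
1852: Thursday (leap)
1851: Wednesday
1850: Tuesday
1849: Monday
1848: Saturday (leap)
1847: Friday
1846: Thursday
1845: Wednesday
1844: Monday (leap)
1843: Sunday
1842: Saturday
1841: Friday
1840: Wednesday (leap)
1839: Tuesday
1838: Monday
1837: Sunday
1836: Friday (leap)
1835: Thursday
1834: Wednesday
1833: Tuesday
1832: Sunday (leap)
1831: Saturday
1830: Friday
1829: Thursday
1828: Tuesday (leap)
1828 begins on a Tuesday and is a leap year.

1828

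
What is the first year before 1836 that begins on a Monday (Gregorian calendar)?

Jan 1 advances by 2 weekdays after a leap year and by 1 after a common year.
1836: Jan 1 is Friday (leap).
1835: Thursday
1834: Wednesday
1833: Tuesday
1832: Sunday (leap)
1831: Saturday
1830: Friday
1829: Thursday
1828: Tuesday (leap)
1827: Monday
1827 begins on a Monday

1827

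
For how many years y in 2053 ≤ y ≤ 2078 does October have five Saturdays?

October has 31 days; it has five Saturdays when Saturday falls among the first (month-length − 28) days — i.e. when October 1 is one of Saturday/Friday/Thursday.
October 1 by year: 2053:Wed 2054:Thu✓ 2055:Fri✓ 2056:Sun 2057:Mon 2058:Tue 2059:Wed 2060:Fri✓ 2061:Sat✓ 2062:Sun 2063:Mon 2064:Wed 2065:Thu✓ 2066:Fri✓ 2067:Sat✓ 2068:Mon 2069:Tue 2070:Wed 2071:Thu✓ 2072:Sat✓ 2073:Sun 2074:Mon 2075:Tue 2076:Thu✓ 2077:Fri✓ 2078:Sat✓
Years with five Saturdays: 2054, 2055, 2060, 2061, 2065, 2066, 2067, 2071, 2072, 2076, 2077, 2078 → 12.

12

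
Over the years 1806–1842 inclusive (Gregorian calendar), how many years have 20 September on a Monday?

Track 20 September's weekday year by year (advancing +1, or +2 across a Feb 29):
  1806: Sat  1807: Sun (+1)  1808: Tue (+2)  1809: Wed (+1)  1810: Thu (+1)
  1811: Fri (+1)  1812: Sun (+2)  1813: Mon (+1) ✓  1814: Tue (+1)  1815: Wed (+1)
  1816: Fri (+2)  1817: Sat (+1)  1818: Sun (+1)  1819: Mon (+1) ✓  … (9 more years) …
  1829: Sun (+1)  1830: Mon (+1) ✓  1831: Tue (+1)  1832: Thu (+2)  1833: Fri (+1)
  1834: Sat (+1)  1835: Sun (+1)  1836: Tue (+2)  1837: Wed (+1)  1838: Thu (+1)
  1839: Fri (+1)  1840: Sun (+2)  1841: Mon (+1) ✓  1842: Tue (+1)
Monday years: 1813, 1819, 1824, 1830, 1841 — 5 in total.

5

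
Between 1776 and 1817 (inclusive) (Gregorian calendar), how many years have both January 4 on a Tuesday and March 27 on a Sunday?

4

Check each year's weekday for January 4 and March 27:
  1776: Thu/Wed  1777: Sat/Thu  1778: Sun/Fri  1779: Mon/Sat  1780: Tue/Mon  1781: Thu/Tue  1782: Fri/Wed  1783: Sat/Thu  1784: Sun/Sat  1785: Tue/Sun ✓  1786: Wed/Mon  1787: Thu/Tue  1788: Fri/Thu  1789: Sun/Fri  …(14 more)…  1804: Wed/Tue  1805: Fri/Wed  1806: Sat/Thu  1807: Sun/Fri  1808: Mon/Sun  1809: Wed/Mon  1810: Thu/Tue  1811: Fri/Wed  1812: Sat/Fri  1813: Mon/Sat  1814: Tue/Sun ✓  1815: Wed/Mon  1816: Thu/Wed  1817: Sat/Thu
Both conditions hold in: 1785, 1791, 1803, 1814 — 4.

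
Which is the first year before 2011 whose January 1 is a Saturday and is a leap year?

Jan 1 advances by 2 weekdays after a leap year and by 1 after a common year.
2011: Jan 1 is Saturday.
2010: Friday
2009: Thursday
2008: Tuesday (leap)
2007: Monday
2006: Sunday
2005: Saturday
2004: Thursday (leap)
2003: Wednesday
2002: Tuesday
2001: Monday
2000: Saturday (leap)
2000 begins on a Saturday and is a leap year.

2000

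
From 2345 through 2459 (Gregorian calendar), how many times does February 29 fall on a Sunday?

Leap years in 2345–2459: 28 of them.
Feb 29 weekday advances by 5 (mod 7) from one leap year to the next four years later (or differs when a century non-leap intervenes).
Leap-day weekdays: 2348:Sun✓ 2352:Fri 2356:Wed 2360:Mon 2364:Sat 2368:Thu 2372:Tue 2376:Sun✓ 2380:Fri 2384:Wed 2388:Mon 2392:Sat 2396:Thu 2400:Tue 2404:Sun✓ 2408:Fri 2412:Wed 2416:Mon 2420:Sat 2424:Thu 2428:Tue 2432:Sun✓ 2436:Fri 2440:Wed 2444:Mon 2448:Sat 2452:Thu 2456:Tue
Sunday: 2348, 2376, 2404, 2432 → 4.

4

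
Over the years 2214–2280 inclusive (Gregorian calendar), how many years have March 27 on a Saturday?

10

Track March 27's weekday year by year (advancing +1, or +2 across a Feb 29):
  2214: Sun  2215: Mon (+1)  2216: Wed (+2)  2217: Thu (+1)  2218: Fri (+1)
  2219: Sat (+1) ✓  2220: Mon (+2)  2221: Tue (+1)  2222: Wed (+1)  2223: Thu (+1)
  2224: Sat (+2) ✓  2225: Sun (+1)  2226: Mon (+1)  2227: Tue (+1)  … (39 more years) …
  2267: Wed (+1)  2268: Fri (+2)  2269: Sat (+1) ✓  2270: Sun (+1)  2271: Mon (+1)
  2272: Wed (+2)  2273: Thu (+1)  2274: Fri (+1)  2275: Sat (+1) ✓  2276: Mon (+2)
  2277: Tue (+1)  2278: Wed (+1)  2279: Thu (+1)  2280: Sat (+2) ✓
Saturday years: 2219, 2224, 2230, 2241, 2247, 2252, 2258, 2269, 2275, 2280 — 10 in total.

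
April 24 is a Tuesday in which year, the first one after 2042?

2046

From one year to the next, a fixed date's weekday advances by 1, or by 2 when a Feb 29 lies between the two dates.
2042: April 24 is Thursday.
2043: Friday (+1)
2044: Sunday (+2)
2045: Monday (+1)
2046: Tuesday (+1)
April 24 falls on a Tuesday in 2046.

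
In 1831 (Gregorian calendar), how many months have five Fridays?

4

A month of length L has five Fridays iff its first Friday is on day ≤ L−28 (so day 1–3 in a 31-day month, 1–2 in a 30-day month, day 1 in a leap February).
Checking each month of 1831: Jan starts Sat (31d); Feb starts Tue (28d); Mar starts Tue (31d); Apr starts Fri (30d) ✓; May starts Sun (31d); Jun starts Wed (30d); Jul starts Fri (31d) ✓; Aug starts Mon (31d); Sep starts Thu (30d) ✓; Oct starts Sat (31d); Nov starts Tue (30d); Dec starts Thu (31d) ✓.
Five-Friday months: April, July, September, December → 4.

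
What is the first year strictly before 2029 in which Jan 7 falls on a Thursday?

2027

From one year to the next, a fixed date's weekday advances by 1, or by 2 when a Feb 29 lies between the two dates.
2029: January 7 is Sunday.
2028: Friday (−2)
2027: Thursday (−1)
Jan 7 falls on a Thursday in 2027.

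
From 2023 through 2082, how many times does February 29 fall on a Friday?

Leap years in 2023–2082: 15 of them.
Feb 29 weekday advances by 5 (mod 7) from one leap year to the next four years later (or differs when a century non-leap intervenes).
Leap-day weekdays: 2024:Thu 2028:Tue 2032:Sun 2036:Fri✓ 2040:Wed 2044:Mon 2048:Sat 2052:Thu 2056:Tue 2060:Sun 2064:Fri✓ 2068:Wed 2072:Mon 2076:Sat 2080:Thu
Friday: 2036, 2064 → 2.

2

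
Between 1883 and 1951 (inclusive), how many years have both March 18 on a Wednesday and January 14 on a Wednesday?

7

Check each year's weekday for March 18 and January 14:
  1883: Sun/Sun  1884: Tue/Mon  1885: Wed/Wed ✓  1886: Thu/Thu  1887: Fri/Fri  1888: Sun/Sat  1889: Mon/Mon  1890: Tue/Tue  1891: Wed/Wed ✓  1892: Fri/Thu  1893: Sat/Sat  1894: Sun/Sun  1895: Mon/Mon  1896: Wed/Tue  …(41 more)…  1938: Fri/Fri  1939: Sat/Sat  1940: Mon/Sun  1941: Tue/Tue  1942: Wed/Wed ✓  1943: Thu/Thu  1944: Sat/Fri  1945: Sun/Sun  1946: Mon/Mon  1947: Tue/Tue  1948: Thu/Wed  1949: Fri/Fri  1950: Sat/Sat  1951: Sun/Sun
Both conditions hold in: 1885, 1891, 1903, 1914, 1925, 1931, 1942 — 7.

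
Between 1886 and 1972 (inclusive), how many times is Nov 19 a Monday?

12

Track Nov 19's weekday year by year (advancing +1, or +2 across a Feb 29):
  1886: Fri  1887: Sat (+1)  1888: Mon (+2) ✓  1889: Tue (+1)  1890: Wed (+1)
  1891: Thu (+1)  1892: Sat (+2)  1893: Sun (+1)  1894: Mon (+1) ✓  1895: Tue (+1)
  1896: Thu (+2)  1897: Fri (+1)  1898: Sat (+1)  1899: Sun (+1)  … (59 more years) …
  1959: Thu (+1)  1960: Sat (+2)  1961: Sun (+1)  1962: Mon (+1) ✓  1963: Tue (+1)
  1964: Thu (+2)  1965: Fri (+1)  1966: Sat (+1)  1967: Sun (+1)  1968: Tue (+2)
  1969: Wed (+1)  1970: Thu (+1)  1971: Fri (+1)  1972: Sun (+2)
Monday years: 1888, 1894, 1900, 1906, 1917, 1923, 1928, 1934, 1945, 1951, 1956, 1962 — 12 in total.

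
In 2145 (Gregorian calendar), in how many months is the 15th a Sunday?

1

Check the 15th of each month of 2145: Jan 15: Fri, Feb 15: Mon, Mar 15: Mon, Apr 15: Thu, May 15: Sat, Jun 15: Tue, Jul 15: Thu, Aug 15: Sun, Sep 15: Wed, Oct 15: Fri, Nov 15: Mon, Dec 15: Wed.
Sunday occurs in August — 1 month.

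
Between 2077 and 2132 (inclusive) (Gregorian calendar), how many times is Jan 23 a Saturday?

8

Track Jan 23's weekday year by year (advancing +1, or +2 across a Feb 29):
  2077: Sat ✓  2078: Sun (+1)  2079: Mon (+1)  2080: Tue (+1)  2081: Thu (+2)
  2082: Fri (+1)  2083: Sat (+1) ✓  2084: Sun (+1)  2085: Tue (+2)  2086: Wed (+1)
  2087: Thu (+1)  2088: Fri (+1)  2089: Sun (+2)  2090: Mon (+1)  … (28 more years) …
  2119: Mon (+1)  2120: Tue (+1)  2121: Thu (+2)  2122: Fri (+1)  2123: Sat (+1) ✓
  2124: Sun (+1)  2125: Tue (+2)  2126: Wed (+1)  2127: Thu (+1)  2128: Fri (+1)
  2129: Sun (+2)  2130: Mon (+1)  2131: Tue (+1)  2132: Wed (+1)
Saturday years: 2077, 2083, 2094, 2100, 2106, 2112, 2117, 2123 — 8 in total.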